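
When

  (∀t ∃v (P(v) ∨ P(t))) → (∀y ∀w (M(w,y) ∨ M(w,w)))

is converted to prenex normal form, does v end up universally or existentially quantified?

Eliminate → and ↔ using ¬ and ∨.
  ¬(∀t ∃v (P(v) ∨ P(t))) ∨ (∀y ∀w (M(w,y) ∨ M(w,w)))
Drive negations inward (¬∀x A ≡ ∃x ¬A, ¬∃x A ≡ ∀x ¬A, De Morgan for ∧/∨):
  (∃t ∀v (¬P(v) ∧ ¬P(t))) ∨ (∀y ∀w (M(w,y) ∨ M(w,w)))
All bound variables are already distinct, so no renaming is needed.
Pull the quantifiers to the front (each side's bound variable is not free in the other side):
  ∃t ∀v ∀y ∀w (¬P(v) ∧ ¬P(t) ∨ M(w,y) ∨ M(w,w))
The quantifier ∃v sits under an odd number of negations (counting the antecedent side of each →), so it flips to ∀v.

universal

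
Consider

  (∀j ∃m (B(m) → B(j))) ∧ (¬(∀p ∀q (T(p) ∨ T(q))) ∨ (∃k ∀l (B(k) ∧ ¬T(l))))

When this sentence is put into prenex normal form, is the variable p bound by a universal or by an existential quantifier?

existential

Rewrite implications/biconditionals: A → B as ¬A ∨ B.
  (∀j ∃m (¬B(m) ∨ B(j))) ∧ (¬(∀p ∀q (T(p) ∨ T(q))) ∨ (∃k ∀l (B(k) ∧ ¬T(l))))
Push ¬ through the quantifiers and connectives to reach negation normal form:
  (∀j ∃m (¬B(m) ∨ B(j))) ∧ ((∃p ∃q (¬T(p) ∧ ¬T(q))) ∨ (∃k ∀l (B(k) ∧ ¬T(l))))
All bound variables are already distinct, so no renaming is needed.
Extract every quantifier outward, since the variables are now distinct and don't occur free across branches:
  ∀j ∃m ∃p ∃q ∃k ∀l ((¬B(m) ∨ B(j)) ∧ (¬T(p) ∧ ¬T(q) ∨ B(k) ∧ ¬T(l)))
The quantifier ∀p sits under an odd number of negations (counting the antecedent side of each →), so it flips to ∃p.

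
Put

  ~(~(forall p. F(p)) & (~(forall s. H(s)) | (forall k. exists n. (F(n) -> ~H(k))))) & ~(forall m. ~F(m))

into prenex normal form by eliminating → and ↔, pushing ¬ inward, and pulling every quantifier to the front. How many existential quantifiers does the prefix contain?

First replace A → B with ¬A ∨ B.
  ~(~(forall p. F(p)) & (~(forall s. H(s)) | (forall k. exists n. (~F(n) | ~H(k))))) & ~(forall m. ~F(m))
Push ¬ through the quantifiers and connectives to reach negation normal form:
  ((forall p. F(p)) | (forall s. H(s)) & (exists k. forall n. (F(n) & H(k)))) & (exists m. F(m))
Finally move all quantifiers to the prefix:
  forall p. forall s. exists k. forall n. exists m. ((F(p) | H(s) & F(n) & H(k)) & F(m))
The prefix is forall p forall s exists k forall n exists m: 3 universal, 2 existential.

2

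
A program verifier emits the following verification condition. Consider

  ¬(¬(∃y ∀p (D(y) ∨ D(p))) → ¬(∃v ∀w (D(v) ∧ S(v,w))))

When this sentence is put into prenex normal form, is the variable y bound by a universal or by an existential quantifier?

Eliminate → and ↔ using ¬ and ∨.
  ¬(¬¬(∃y ∀p (D(y) ∨ D(p))) ∨ ¬(∃v ∀w (D(v) ∧ S(v,w))))
Push ¬ through the quantifiers and connectives to reach negation normal form:
  (∀y ∃p (¬D(y) ∧ ¬D(p))) ∧ (∃v ∀w (D(v) ∧ S(v,w)))
Pull the quantifiers to the front (each side's bound variable is not free in the other side):
  ∀y ∃p ∃v ∀w (¬D(y) ∧ ¬D(p) ∧ D(v) ∧ S(v,w))
The quantifier ∃y sits under an odd number of negations (counting the antecedent side of each →), so it flips to ∀y.

universal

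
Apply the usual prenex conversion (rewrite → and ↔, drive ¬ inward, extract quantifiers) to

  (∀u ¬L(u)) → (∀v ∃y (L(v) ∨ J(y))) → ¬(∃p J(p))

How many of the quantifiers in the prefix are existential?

First replace A → B with ¬A ∨ B.
  ¬(∀u ¬L(u)) ∨ ¬(∀v ∃y (L(v) ∨ J(y))) ∨ ¬(∃p J(p))
Drive negations inward (¬∀x A ≡ ∃x ¬A, ¬∃x A ≡ ∀x ¬A, De Morgan for ∧/∨):
  (∃u L(u)) ∨ (∃v ∀y (¬L(v) ∧ ¬J(y))) ∨ (∀p ¬J(p))
All bound variables are already distinct, so no renaming is needed.
Finally move all quantifiers to the prefix:
  ∃u ∃v ∀y ∀p (L(u) ∨ ¬L(v) ∧ ¬J(y) ∨ ¬J(p))
The prefix is ∃u ∃v ∀y ∀p: 2 universal, 2 existential.

2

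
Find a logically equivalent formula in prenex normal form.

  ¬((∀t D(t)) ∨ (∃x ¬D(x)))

∃t ∀x (¬D(t) ∧ D(x))

Push ¬ through the quantifiers and connectives to reach negation normal form:
  (∃t ¬D(t)) ∧ (∀x D(x))
Pull the quantifiers to the front (each side's bound variable is not free in the other side):
  ∃t ∀x (¬D(t) ∧ D(x))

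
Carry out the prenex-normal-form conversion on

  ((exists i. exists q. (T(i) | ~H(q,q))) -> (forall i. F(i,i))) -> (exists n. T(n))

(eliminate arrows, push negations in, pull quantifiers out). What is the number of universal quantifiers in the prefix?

0

Eliminate → and ↔ using ¬ and ∨.
  ~(~(exists i. exists q. (T(i) | ~H(q,q))) | (forall i. F(i,i))) | (exists n. T(n))
Move each ¬ inward, flipping quantifiers it crosses:
  (exists i. exists q. (T(i) | ~H(q,q))) & (exists i. ~F(i,i)) | (exists n. T(n))
Give each quantifier a distinct variable: i↦v.
  (exists i. exists q. (T(i) | ~H(q,q))) & (exists v. ~F(v,v)) | (exists n. T(n))
Finally move all quantifiers to the prefix:
  exists i. exists q. exists v. exists n. ((T(i) | ~H(q,q)) & ~F(v,v) | T(n))
The prefix is exists i exists q exists v exists n: 0 universal, 4 existential.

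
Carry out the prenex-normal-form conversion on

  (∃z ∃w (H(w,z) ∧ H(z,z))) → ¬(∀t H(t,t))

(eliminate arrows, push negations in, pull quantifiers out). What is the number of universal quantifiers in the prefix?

2

Rewrite implications/biconditionals: A → B as ¬A ∨ B.
  ¬(∃z ∃w (H(w,z) ∧ H(z,z))) ∨ ¬(∀t H(t,t))
Move each ¬ inward, flipping quantifiers it crosses:
  (∀z ∀w (¬H(w,z) ∨ ¬H(z,z))) ∨ (∃t ¬H(t,t))
All bound variables are already distinct, so no renaming is needed.
Finally move all quantifiers to the prefix:
  ∀z ∀w ∃t (¬H(w,z) ∨ ¬H(z,z) ∨ ¬H(t,t))
The prefix is ∀z ∀w ∃t: 2 universal, 1 existential.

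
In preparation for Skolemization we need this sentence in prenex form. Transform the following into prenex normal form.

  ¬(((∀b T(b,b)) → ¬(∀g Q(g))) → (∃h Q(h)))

∃b ∃g ∀h ((¬T(b,b) ∨ ¬Q(g)) ∧ ¬Q(h))

First replace A → B with ¬A ∨ B.
  ¬(¬(¬(∀b T(b,b)) ∨ ¬(∀g Q(g))) ∨ (∃h Q(h)))
Push ¬ through the quantifiers and connectives to reach negation normal form:
  ((∃b ¬T(b,b)) ∨ (∃g ¬Q(g))) ∧ (∀h ¬Q(h))
All bound variables are already distinct, so no renaming is needed.
Finally move all quantifiers to the prefix:
  ∃b ∃g ∀h ((¬T(b,b) ∨ ¬Q(g)) ∧ ¬Q(h))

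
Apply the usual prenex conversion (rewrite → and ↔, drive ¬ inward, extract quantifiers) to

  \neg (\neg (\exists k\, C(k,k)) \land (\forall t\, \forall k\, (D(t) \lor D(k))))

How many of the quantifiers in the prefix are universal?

0

Move each ¬ inward, flipping quantifiers it crosses:
  (\exists k\, C(k,k)) \lor (\exists t\, \exists k\, (\neg D(t) \land \neg D(k)))
Standardize variables apart so no two quantifiers bind the same name: k↦q.
  (\exists k\, C(k,k)) \lor (\exists t\, \exists q\, (\neg D(t) \land \neg D(q)))
Finally move all quantifiers to the prefix:
  \exists k\, \exists t\, \exists q\, (C(k,k) \lor \neg D(t) \land \neg D(q))
The prefix is \exists k \exists t \exists q: 0 universal, 3 existential.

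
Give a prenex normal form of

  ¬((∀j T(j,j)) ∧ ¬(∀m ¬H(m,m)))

Move each ¬ inward, flipping quantifiers it crosses:
  (∃j ¬T(j,j)) ∨ (∀m ¬H(m,m))
All bound variables are already distinct, so no renaming is needed.
Finally move all quantifiers to the prefix:
  ∃j ∀m (¬T(j,j) ∨ ¬H(m,m))

∃j ∀m (¬T(j,j) ∨ ¬H(m,m))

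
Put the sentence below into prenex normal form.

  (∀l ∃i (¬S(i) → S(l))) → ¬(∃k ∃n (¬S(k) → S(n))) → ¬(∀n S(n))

First replace A → B with ¬A ∨ B.
  ¬(∀l ∃i (¬¬S(i) ∨ S(l))) ∨ ¬¬(∃k ∃n (¬¬S(k) ∨ S(n))) ∨ ¬(∀n S(n))
Drive negations inward (¬∀x A ≡ ∃x ¬A, ¬∃x A ≡ ∀x ¬A, De Morgan for ∧/∨):
  (∃l ∀i (¬S(i) ∧ ¬S(l))) ∨ (∃k ∃n (S(k) ∨ S(n))) ∨ (∃n ¬S(n))
Give each quantifier a distinct variable: n↦y.
  (∃l ∀i (¬S(i) ∧ ¬S(l))) ∨ (∃k ∃n (S(k) ∨ S(n))) ∨ (∃y ¬S(y))
Pull the quantifiers to the front (each side's bound variable is not free in the other side):
  ∃l ∀i ∃k ∃n ∃y (¬S(i) ∧ ¬S(l) ∨ S(k) ∨ S(n) ∨ ¬S(y))

∃l ∀i ∃k ∃n ∃y (¬S(i) ∧ ¬S(l) ∨ S(k) ∨ S(n) ∨ ¬S(y))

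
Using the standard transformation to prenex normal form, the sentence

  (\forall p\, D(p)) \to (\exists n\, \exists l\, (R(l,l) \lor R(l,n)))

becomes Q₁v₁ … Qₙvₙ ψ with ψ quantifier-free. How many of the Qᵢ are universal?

Eliminate → and ↔ using ¬ and ∨.
  \neg (\forall p\, D(p)) \lor (\exists n\, \exists l\, (R(l,l) \lor R(l,n)))
Push ¬ through the quantifiers and connectives to reach negation normal form:
  (\exists p\, \neg D(p)) \lor (\exists n\, \exists l\, (R(l,l) \lor R(l,n)))
All bound variables are already distinct, so no renaming is needed.
Pull the quantifiers to the front (each side's bound variable is not free in the other side):
  \exists p\, \exists n\, \exists l\, (\neg D(p) \lor R(l,l) \lor R(l,n))
The prefix is \exists p \exists n \exists l: 0 universal, 3 existential.

0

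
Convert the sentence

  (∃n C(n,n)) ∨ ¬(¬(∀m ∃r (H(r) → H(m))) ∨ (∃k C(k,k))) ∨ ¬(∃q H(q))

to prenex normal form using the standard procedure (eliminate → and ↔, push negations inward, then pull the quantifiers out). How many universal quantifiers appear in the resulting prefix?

Rewrite implications/biconditionals: A → B as ¬A ∨ B.
  (∃n C(n,n)) ∨ ¬(¬(∀m ∃r (¬H(r) ∨ H(m))) ∨ (∃k C(k,k))) ∨ ¬(∃q H(q))
Push ¬ through the quantifiers and connectives to reach negation normal form:
  (∃n C(n,n)) ∨ (∀m ∃r (¬H(r) ∨ H(m))) ∧ (∀k ¬C(k,k)) ∨ (∀q ¬H(q))
Finally move all quantifiers to the prefix:
  ∃n ∀m ∃r ∀k ∀q (C(n,n) ∨ (¬H(r) ∨ H(m)) ∧ ¬C(k,k) ∨ ¬H(q))
The prefix is ∃n ∀m ∃r ∀k ∀q: 3 universal, 2 existential.

3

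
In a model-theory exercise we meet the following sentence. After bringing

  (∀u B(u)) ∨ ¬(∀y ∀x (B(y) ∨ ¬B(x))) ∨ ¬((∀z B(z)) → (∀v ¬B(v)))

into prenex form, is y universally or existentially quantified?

existential

Rewrite implications/biconditionals: A → B as ¬A ∨ B.
  (∀u B(u)) ∨ ¬(∀y ∀x (B(y) ∨ ¬B(x))) ∨ ¬(¬(∀z B(z)) ∨ (∀v ¬B(v)))
Push ¬ through the quantifiers and connectives to reach negation normal form:
  (∀u B(u)) ∨ (∃y ∃x (¬B(y) ∧ B(x))) ∨ (∀z B(z)) ∧ (∃v B(v))
Pull the quantifiers to the front (each side's bound variable is not free in the other side):
  ∀u ∃y ∃x ∀z ∃v (B(u) ∨ ¬B(y) ∧ B(x) ∨ B(z) ∧ B(v))
The quantifier ∀y sits under an odd number of negations (counting the antecedent side of each →), so it flips to ∃y.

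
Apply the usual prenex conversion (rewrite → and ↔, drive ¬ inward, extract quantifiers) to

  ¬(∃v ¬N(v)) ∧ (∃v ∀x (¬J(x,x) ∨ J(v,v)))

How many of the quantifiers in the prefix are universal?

2

Move each ¬ inward, flipping quantifiers it crosses:
  (∀v N(v)) ∧ (∃v ∀x (¬J(x,x) ∨ J(v,v)))
Standardize variables apart so no two quantifiers bind the same name: v↦z.
  (∀v N(v)) ∧ (∃z ∀x (¬J(x,x) ∨ J(z,z)))
Finally move all quantifiers to the prefix:
  ∀v ∃z ∀x (N(v) ∧ (¬J(x,x) ∨ J(z,z)))
The prefix is ∀v ∃z ∀x: 2 universal, 1 existential.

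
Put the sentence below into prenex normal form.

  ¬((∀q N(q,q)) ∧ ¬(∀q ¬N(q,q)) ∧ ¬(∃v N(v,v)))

∃q ∀r ∃v (¬N(q,q) ∨ ¬N(r,r) ∨ N(v,v))

Push ¬ through the quantifiers and connectives to reach negation normal form:
  (∃q ¬N(q,q)) ∨ (∀q ¬N(q,q)) ∨ (∃v N(v,v))
Standardize variables apart so no two quantifiers bind the same name: q↦r.
  (∃q ¬N(q,q)) ∨ (∀r ¬N(r,r)) ∨ (∃v N(v,v))
Extract every quantifier outward, since the variables are now distinct and don't occur free across branches:
  ∃q ∀r ∃v (¬N(q,q) ∨ ¬N(r,r) ∨ N(v,v))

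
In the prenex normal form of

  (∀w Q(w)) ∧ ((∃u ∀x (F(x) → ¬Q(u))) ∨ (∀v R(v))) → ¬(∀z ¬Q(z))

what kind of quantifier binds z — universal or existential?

Eliminate → and ↔ using ¬ and ∨.
  ¬((∀w Q(w)) ∧ ((∃u ∀x (¬F(x) ∨ ¬Q(u))) ∨ (∀v R(v)))) ∨ ¬(∀z ¬Q(z))
Push ¬ through the quantifiers and connectives to reach negation normal form:
  (∃w ¬Q(w)) ∨ (∀u ∃x (F(x) ∧ Q(u))) ∧ (∃v ¬R(v)) ∨ (∃z Q(z))
Extract every quantifier outward, since the variables are now distinct and don't occur free across branches:
  ∃w ∀u ∃x ∃v ∃z (¬Q(w) ∨ F(x) ∧ Q(u) ∧ ¬R(v) ∨ Q(z))
The quantifier ∀z sits under an odd number of negations (counting the antecedent side of each →), so it flips to ∃z.

existential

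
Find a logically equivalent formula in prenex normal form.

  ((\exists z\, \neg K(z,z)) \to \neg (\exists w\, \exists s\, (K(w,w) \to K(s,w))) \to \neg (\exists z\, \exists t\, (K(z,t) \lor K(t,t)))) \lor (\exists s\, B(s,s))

Rewrite implications/biconditionals: A → B as ¬A ∨ B.
  \neg (\exists z\, \neg K(z,z)) \lor \neg \neg (\exists w\, \exists s\, (\neg K(w,w) \lor K(s,w))) \lor \neg (\exists z\, \exists t\, (K(z,t) \lor K(t,t))) \lor (\exists s\, B(s,s))
Move each ¬ inward, flipping quantifiers it crosses:
  (\forall z\, K(z,z)) \lor (\exists w\, \exists s\, (\neg K(w,w) \lor K(s,w))) \lor (\forall z\, \forall t\, (\neg K(z,t) \land \neg K(t,t))) \lor (\exists s\, B(s,s))
Rename bound variables to avoid capture: z↦x1, s↦p.
  (\forall z\, K(z,z)) \lor (\exists w\, \exists s\, (\neg K(w,w) \lor K(s,w))) \lor (\forall x1\, \forall t\, (\neg K(x1,t) \land \neg K(t,t))) \lor (\exists p\, B(p,p))
Extract every quantifier outward, since the variables are now distinct and don't occur free across branches:
  \forall z\, \exists w\, \exists s\, \forall x1\, \forall t\, \exists p\, (K(z,z) \lor \neg K(w,w) \lor K(s,w) \lor \neg K(x1,t) \land \neg K(t,t) \lor B(p,p))

\forall z\, \exists w\, \exists s\, \forall x1\, \forall t\, \exists p\, (K(z,z) \lor \neg K(w,w) \lor K(s,w) \lor \neg K(x1,t) \land \neg K(t,t) \lor B(p,p))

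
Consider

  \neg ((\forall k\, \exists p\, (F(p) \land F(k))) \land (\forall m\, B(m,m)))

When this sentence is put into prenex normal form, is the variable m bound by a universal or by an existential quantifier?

Push ¬ through the quantifiers and connectives to reach negation normal form:
  (\exists k\, \forall p\, (\neg F(p) \lor \neg F(k))) \lor (\exists m\, \neg B(m,m))
Extract every quantifier outward, since the variables are now distinct and don't occur free across branches:
  \exists k\, \forall p\, \exists m\, (\neg F(p) \lor \neg F(k) \lor \neg B(m,m))
The quantifier \forall m sits under an odd number of negations, so it flips to \exists m.

existential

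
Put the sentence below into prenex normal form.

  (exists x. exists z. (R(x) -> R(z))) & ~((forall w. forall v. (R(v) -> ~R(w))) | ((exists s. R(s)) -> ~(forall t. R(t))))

exists x. exists z. exists w. exists v. exists s. forall t. ((~R(x) | R(z)) & R(v) & R(w) & R(s) & R(t))

Eliminate → and ↔ using ¬ and ∨.
  (exists x. exists z. (~R(x) | R(z))) & ~((forall w. forall v. (~R(v) | ~R(w))) | ~(exists s. R(s)) | ~(forall t. R(t)))
Push ¬ through the quantifiers and connectives to reach negation normal form:
  (exists x. exists z. (~R(x) | R(z))) & (exists w. exists v. (R(v) & R(w))) & (exists s. R(s)) & (forall t. R(t))
Finally move all quantifiers to the prefix:
  exists x. exists z. exists w. exists v. exists s. forall t. ((~R(x) | R(z)) & R(v) & R(w) & R(s) & R(t))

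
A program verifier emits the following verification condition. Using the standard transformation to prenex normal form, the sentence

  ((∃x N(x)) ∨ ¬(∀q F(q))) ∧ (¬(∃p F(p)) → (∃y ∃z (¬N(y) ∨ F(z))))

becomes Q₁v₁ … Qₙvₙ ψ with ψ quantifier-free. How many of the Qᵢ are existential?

Rewrite implications/biconditionals: A → B as ¬A ∨ B.
  ((∃x N(x)) ∨ ¬(∀q F(q))) ∧ (¬¬(∃p F(p)) ∨ (∃y ∃z (¬N(y) ∨ F(z))))
Drive negations inward (¬∀x A ≡ ∃x ¬A, ¬∃x A ≡ ∀x ¬A, De Morgan for ∧/∨):
  ((∃x N(x)) ∨ (∃q ¬F(q))) ∧ ((∃p F(p)) ∨ (∃y ∃z (¬N(y) ∨ F(z))))
Extract every quantifier outward, since the variables are now distinct and don't occur free across branches:
  ∃x ∃q ∃p ∃y ∃z ((N(x) ∨ ¬F(q)) ∧ (F(p) ∨ ¬N(y) ∨ F(z)))
The prefix is ∃x ∃q ∃p ∃y ∃z: 0 universal, 5 existential.

5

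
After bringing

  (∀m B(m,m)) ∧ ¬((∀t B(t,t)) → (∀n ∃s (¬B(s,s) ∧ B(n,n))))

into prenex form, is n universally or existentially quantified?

First replace A → B with ¬A ∨ B.
  (∀m B(m,m)) ∧ ¬(¬(∀t B(t,t)) ∨ (∀n ∃s (¬B(s,s) ∧ B(n,n))))
Move each ¬ inward, flipping quantifiers it crosses:
  (∀m B(m,m)) ∧ (∀t B(t,t)) ∧ (∃n ∀s (B(s,s) ∨ ¬B(n,n)))
All bound variables are already distinct, so no renaming is needed.
Finally move all quantifiers to the prefix:
  ∀m ∀t ∃n ∀s (B(m,m) ∧ B(t,t) ∧ (B(s,s) ∨ ¬B(n,n)))
The quantifier ∀n sits under an odd number of negations (counting the antecedent side of each →), so it flips to ∃n.

existential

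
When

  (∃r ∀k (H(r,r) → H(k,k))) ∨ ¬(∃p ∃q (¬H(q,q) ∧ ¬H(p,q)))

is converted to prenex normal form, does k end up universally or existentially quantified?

universal

First replace A → B with ¬A ∨ B.
  (∃r ∀k (¬H(r,r) ∨ H(k,k))) ∨ ¬(∃p ∃q (¬H(q,q) ∧ ¬H(p,q)))
Drive negations inward (¬∀x A ≡ ∃x ¬A, ¬∃x A ≡ ∀x ¬A, De Morgan for ∧/∨):
  (∃r ∀k (¬H(r,r) ∨ H(k,k))) ∨ (∀p ∀q (H(q,q) ∨ H(p,q)))
Extract every quantifier outward, since the variables are now distinct and don't occur free across branches:
  ∃r ∀k ∀p ∀q (¬H(r,r) ∨ H(k,k) ∨ H(q,q) ∨ H(p,q))
The quantifier ∀k sits under an even number of negations (counting the antecedent side of each →), so it remains universal.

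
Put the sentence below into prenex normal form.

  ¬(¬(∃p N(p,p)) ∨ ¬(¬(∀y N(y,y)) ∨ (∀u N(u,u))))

∃p ∃y ∀u (N(p,p) ∧ (¬N(y,y) ∨ N(u,u)))

Move each ¬ inward, flipping quantifiers it crosses:
  (∃p N(p,p)) ∧ ((∃y ¬N(y,y)) ∨ (∀u N(u,u)))
All bound variables are already distinct, so no renaming is needed.
Extract every quantifier outward, since the variables are now distinct and don't occur free across branches:
  ∃p ∃y ∀u (N(p,p) ∧ (¬N(y,y) ∨ N(u,u)))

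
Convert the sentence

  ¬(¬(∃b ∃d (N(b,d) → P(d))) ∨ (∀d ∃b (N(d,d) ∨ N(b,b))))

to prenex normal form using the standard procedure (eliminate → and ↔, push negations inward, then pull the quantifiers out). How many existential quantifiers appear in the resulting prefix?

3

Eliminate → and ↔ using ¬ and ∨.
  ¬(¬(∃b ∃d (¬N(b,d) ∨ P(d))) ∨ (∀d ∃b (N(d,d) ∨ N(b,b))))
Drive negations inward (¬∀x A ≡ ∃x ¬A, ¬∃x A ≡ ∀x ¬A, De Morgan for ∧/∨):
  (∃b ∃d (¬N(b,d) ∨ P(d))) ∧ (∃d ∀b (¬N(d,d) ∧ ¬N(b,b)))
Give each quantifier a distinct variable: d↦p, b↦s.
  (∃b ∃d (¬N(b,d) ∨ P(d))) ∧ (∃p ∀s (¬N(p,p) ∧ ¬N(s,s)))
Extract every quantifier outward, since the variables are now distinct and don't occur free across branches:
  ∃b ∃d ∃p ∀s ((¬N(b,d) ∨ P(d)) ∧ ¬N(p,p) ∧ ¬N(s,s))
The prefix is ∃b ∃d ∃p ∀s: 1 universal, 3 existential.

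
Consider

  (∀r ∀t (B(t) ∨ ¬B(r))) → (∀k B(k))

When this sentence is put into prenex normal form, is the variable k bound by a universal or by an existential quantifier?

First replace A → B with ¬A ∨ B.
  ¬(∀r ∀t (B(t) ∨ ¬B(r))) ∨ (∀k B(k))
Move each ¬ inward, flipping quantifiers it crosses:
  (∃r ∃t (¬B(t) ∧ B(r))) ∨ (∀k B(k))
All bound variables are already distinct, so no renaming is needed.
Pull the quantifiers to the front (each side's bound variable is not free in the other side):
  ∃r ∃t ∀k (¬B(t) ∧ B(r) ∨ B(k))
The quantifier ∀k sits under an even number of negations (counting the antecedent side of each →), so it remains universal.

universal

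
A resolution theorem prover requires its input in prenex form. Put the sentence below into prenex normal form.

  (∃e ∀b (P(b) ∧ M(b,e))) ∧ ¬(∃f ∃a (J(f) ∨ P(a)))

Push ¬ through the quantifiers and connectives to reach negation normal form:
  (∃e ∀b (P(b) ∧ M(b,e))) ∧ (∀f ∀a (¬J(f) ∧ ¬P(a)))
All bound variables are already distinct, so no renaming is needed.
Pull the quantifiers to the front (each side's bound variable is not free in the other side):
  ∃e ∀b ∀f ∀a (P(b) ∧ M(b,e) ∧ ¬J(f) ∧ ¬P(a))

∃e ∀b ∀f ∀a (P(b) ∧ M(b,e) ∧ ¬J(f) ∧ ¬P(a))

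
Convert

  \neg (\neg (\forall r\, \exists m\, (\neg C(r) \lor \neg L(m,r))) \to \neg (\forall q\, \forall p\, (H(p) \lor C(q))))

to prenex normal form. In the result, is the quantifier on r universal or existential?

existential

Eliminate → and ↔ using ¬ and ∨.
  \neg (\neg \neg (\forall r\, \exists m\, (\neg C(r) \lor \neg L(m,r))) \lor \neg (\forall q\, \forall p\, (H(p) \lor C(q))))
Move each ¬ inward, flipping quantifiers it crosses:
  (\exists r\, \forall m\, (C(r) \land L(m,r))) \land (\forall q\, \forall p\, (H(p) \lor C(q)))
Pull the quantifiers to the front (each side's bound variable is not free in the other side):
  \exists r\, \forall m\, \forall q\, \forall p\, (C(r) \land L(m,r) \land (H(p) \lor C(q)))
The quantifier \forall r sits under an odd number of negations (counting the antecedent side of each →), so it flips to \exists r.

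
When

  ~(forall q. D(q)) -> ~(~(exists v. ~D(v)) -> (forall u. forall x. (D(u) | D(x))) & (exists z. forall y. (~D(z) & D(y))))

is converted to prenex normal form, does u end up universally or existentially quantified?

Eliminate → and ↔ using ¬ and ∨.
  ~~(forall q. D(q)) | ~(~~(exists v. ~D(v)) | (forall u. forall x. (D(u) | D(x))) & (exists z. forall y. (~D(z) & D(y))))
Move each ¬ inward, flipping quantifiers it crosses:
  (forall q. D(q)) | (forall v. D(v)) & ((exists u. exists x. (~D(u) & ~D(x))) | (forall z. exists y. (D(z) | ~D(y))))
Extract every quantifier outward, since the variables are now distinct and don't occur free across branches:
  forall q. forall v. exists u. exists x. forall z. exists y. (D(q) | D(v) & (~D(u) & ~D(x) | D(z) | ~D(y)))
The quantifier forall u sits under an odd number of negations (counting the antecedent side of each →), so it flips to exists u.

existential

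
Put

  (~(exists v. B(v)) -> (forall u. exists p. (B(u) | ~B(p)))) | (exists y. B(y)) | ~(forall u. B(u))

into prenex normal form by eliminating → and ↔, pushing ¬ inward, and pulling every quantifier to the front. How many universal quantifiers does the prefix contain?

1

Rewrite implications/biconditionals: A → B as ¬A ∨ B.
  ~~(exists v. B(v)) | (forall u. exists p. (B(u) | ~B(p))) | (exists y. B(y)) | ~(forall u. B(u))
Move each ¬ inward, flipping quantifiers it crosses:
  (exists v. B(v)) | (forall u. exists p. (B(u) | ~B(p))) | (exists y. B(y)) | (exists u. ~B(u))
Rename bound variables to avoid capture: u↦z1.
  (exists v. B(v)) | (forall u. exists p. (B(u) | ~B(p))) | (exists y. B(y)) | (exists z1. ~B(z1))
Extract every quantifier outward, since the variables are now distinct and don't occur free across branches:
  exists v. forall u. exists p. exists y. exists z1. (B(v) | B(u) | ~B(p) | B(y) | ~B(z1))
The prefix is exists v forall u exists p exists y exists z1: 1 universal, 4 existential.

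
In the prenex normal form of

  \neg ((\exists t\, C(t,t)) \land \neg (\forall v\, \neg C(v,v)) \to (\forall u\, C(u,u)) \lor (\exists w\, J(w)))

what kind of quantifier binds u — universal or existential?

existential

Rewrite implications/biconditionals: A → B as ¬A ∨ B.
  \neg (\neg ((\exists t\, C(t,t)) \land \neg (\forall v\, \neg C(v,v))) \lor (\forall u\, C(u,u)) \lor (\exists w\, J(w)))
Move each ¬ inward, flipping quantifiers it crosses:
  (\exists t\, C(t,t)) \land (\exists v\, C(v,v)) \land (\exists u\, \neg C(u,u)) \land (\forall w\, \neg J(w))
All bound variables are already distinct, so no renaming is needed.
Pull the quantifiers to the front (each side's bound variable is not free in the other side):
  \exists t\, \exists v\, \exists u\, \forall w\, (C(t,t) \land C(v,v) \land \neg C(u,u) \land \neg J(w))
The quantifier \forall u sits under an odd number of negations (counting the antecedent side of each →), so it flips to \exists u.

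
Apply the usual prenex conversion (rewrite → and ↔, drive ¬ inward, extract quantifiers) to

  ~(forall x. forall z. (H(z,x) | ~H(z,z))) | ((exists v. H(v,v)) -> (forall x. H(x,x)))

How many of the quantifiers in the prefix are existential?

2

Eliminate → and ↔ using ¬ and ∨.
  ~(forall x. forall z. (H(z,x) | ~H(z,z))) | ~(exists v. H(v,v)) | (forall x. H(x,x))
Drive negations inward (¬∀x A ≡ ∃x ¬A, ¬∃x A ≡ ∀x ¬A, De Morgan for ∧/∨):
  (exists x. exists z. (~H(z,x) & H(z,z))) | (forall v. ~H(v,v)) | (forall x. H(x,x))
Rename bound variables to avoid capture: x↦y1.
  (exists x. exists z. (~H(z,x) & H(z,z))) | (forall v. ~H(v,v)) | (forall y1. H(y1,y1))
Finally move all quantifiers to the prefix:
  exists x. exists z. forall v. forall y1. (~H(z,x) & H(z,z) | ~H(v,v) | H(y1,y1))
The prefix is exists x exists z forall v forall y1: 2 universal, 2 existential.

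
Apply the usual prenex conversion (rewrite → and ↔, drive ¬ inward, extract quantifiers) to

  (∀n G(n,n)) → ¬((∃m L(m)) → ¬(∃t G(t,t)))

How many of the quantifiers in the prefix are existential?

3

First replace A → B with ¬A ∨ B.
  ¬(∀n G(n,n)) ∨ ¬(¬(∃m L(m)) ∨ ¬(∃t G(t,t)))
Move each ¬ inward, flipping quantifiers it crosses:
  (∃n ¬G(n,n)) ∨ (∃m L(m)) ∧ (∃t G(t,t))
Extract every quantifier outward, since the variables are now distinct and don't occur free across branches:
  ∃n ∃m ∃t (¬G(n,n) ∨ L(m) ∧ G(t,t))
The prefix is ∃n ∃m ∃t: 0 universal, 3 existential.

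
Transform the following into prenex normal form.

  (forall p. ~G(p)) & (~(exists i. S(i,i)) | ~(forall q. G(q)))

Drive negations inward (¬∀x A ≡ ∃x ¬A, ¬∃x A ≡ ∀x ¬A, De Morgan for ∧/∨):
  (forall p. ~G(p)) & ((forall i. ~S(i,i)) | (exists q. ~G(q)))
All bound variables are already distinct, so no renaming is needed.
Pull the quantifiers to the front (each side's bound variable is not free in the other side):
  forall p. forall i. exists q. (~G(p) & (~S(i,i) | ~G(q)))

forall p. forall i. exists q. (~G(p) & (~S(i,i) | ~G(q)))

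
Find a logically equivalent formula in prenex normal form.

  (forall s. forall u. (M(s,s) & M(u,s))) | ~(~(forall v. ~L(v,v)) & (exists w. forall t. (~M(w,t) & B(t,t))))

forall s. forall u. forall v. forall w. exists t. (M(s,s) & M(u,s) | ~L(v,v) | M(w,t) | ~B(t,t))

Move each ¬ inward, flipping quantifiers it crosses:
  (forall s. forall u. (M(s,s) & M(u,s))) | (forall v. ~L(v,v)) | (forall w. exists t. (M(w,t) | ~B(t,t)))
Pull the quantifiers to the front (each side's bound variable is not free in the other side):
  forall s. forall u. forall v. forall w. exists t. (M(s,s) & M(u,s) | ~L(v,v) | M(w,t) | ~B(t,t))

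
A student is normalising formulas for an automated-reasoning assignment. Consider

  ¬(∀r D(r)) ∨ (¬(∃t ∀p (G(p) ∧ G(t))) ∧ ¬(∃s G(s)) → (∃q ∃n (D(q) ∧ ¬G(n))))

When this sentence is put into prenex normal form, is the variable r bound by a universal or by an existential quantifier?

existential

Rewrite implications/biconditionals: A → B as ¬A ∨ B.
  ¬(∀r D(r)) ∨ ¬(¬(∃t ∀p (G(p) ∧ G(t))) ∧ ¬(∃s G(s))) ∨ (∃q ∃n (D(q) ∧ ¬G(n)))
Drive negations inward (¬∀x A ≡ ∃x ¬A, ¬∃x A ≡ ∀x ¬A, De Morgan for ∧/∨):
  (∃r ¬D(r)) ∨ (∃t ∀p (G(p) ∧ G(t))) ∨ (∃s G(s)) ∨ (∃q ∃n (D(q) ∧ ¬G(n)))
All bound variables are already distinct, so no renaming is needed.
Pull the quantifiers to the front (each side's bound variable is not free in the other side):
  ∃r ∃t ∀p ∃s ∃q ∃n (¬D(r) ∨ G(p) ∧ G(t) ∨ G(s) ∨ D(q) ∧ ¬G(n))
The quantifier ∀r sits under an odd number of negations (counting the antecedent side of each →), so it flips to ∃r.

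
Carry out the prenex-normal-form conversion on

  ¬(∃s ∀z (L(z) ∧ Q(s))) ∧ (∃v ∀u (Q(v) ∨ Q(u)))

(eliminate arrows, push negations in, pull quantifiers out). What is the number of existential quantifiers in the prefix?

2

Push ¬ through the quantifiers and connectives to reach negation normal form:
  (∀s ∃z (¬L(z) ∨ ¬Q(s))) ∧ (∃v ∀u (Q(v) ∨ Q(u)))
Extract every quantifier outward, since the variables are now distinct and don't occur free across branches:
  ∀s ∃z ∃v ∀u ((¬L(z) ∨ ¬Q(s)) ∧ (Q(v) ∨ Q(u)))
The prefix is ∀s ∃z ∃v ∀u: 2 universal, 2 existential.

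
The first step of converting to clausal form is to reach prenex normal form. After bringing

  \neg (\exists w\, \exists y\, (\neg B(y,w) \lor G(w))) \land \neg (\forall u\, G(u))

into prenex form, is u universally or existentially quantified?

existential

Push ¬ through the quantifiers and connectives to reach negation normal form:
  (\forall w\, \forall y\, (B(y,w) \land \neg G(w))) \land (\exists u\, \neg G(u))
Finally move all quantifiers to the prefix:
  \forall w\, \forall y\, \exists u\, (B(y,w) \land \neg G(w) \land \neg G(u))
The quantifier \forall u sits under an odd number of negations, so it flips to \exists u.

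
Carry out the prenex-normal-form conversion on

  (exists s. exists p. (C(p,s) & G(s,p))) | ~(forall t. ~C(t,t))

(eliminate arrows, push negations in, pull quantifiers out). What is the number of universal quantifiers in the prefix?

0

Drive negations inward (¬∀x A ≡ ∃x ¬A, ¬∃x A ≡ ∀x ¬A, De Morgan for ∧/∨):
  (exists s. exists p. (C(p,s) & G(s,p))) | (exists t. C(t,t))
All bound variables are already distinct, so no renaming is needed.
Pull the quantifiers to the front (each side's bound variable is not free in the other side):
  exists s. exists p. exists t. (C(p,s) & G(s,p) | C(t,t))
The prefix is exists s exists p exists t: 0 universal, 3 existential.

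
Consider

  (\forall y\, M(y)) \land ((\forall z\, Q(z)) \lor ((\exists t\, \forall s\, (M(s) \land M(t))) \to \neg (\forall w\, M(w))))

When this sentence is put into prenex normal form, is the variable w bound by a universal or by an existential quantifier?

First replace A → B with ¬A ∨ B.
  (\forall y\, M(y)) \land ((\forall z\, Q(z)) \lor \neg (\exists t\, \forall s\, (M(s) \land M(t))) \lor \neg (\forall w\, M(w)))
Move each ¬ inward, flipping quantifiers it crosses:
  (\forall y\, M(y)) \land ((\forall z\, Q(z)) \lor (\forall t\, \exists s\, (\neg M(s) \lor \neg M(t))) \lor (\exists w\, \neg M(w)))
All bound variables are already distinct, so no renaming is needed.
Pull the quantifiers to the front (each side's bound variable is not free in the other side):
  \forall y\, \forall z\, \forall t\, \exists s\, \exists w\, (M(y) \land (Q(z) \lor \neg M(s) \lor \neg M(t) \lor \neg M(w)))
The quantifier \forall w sits under an odd number of negations (counting the antecedent side of each →), so it flips to \exists w.

existential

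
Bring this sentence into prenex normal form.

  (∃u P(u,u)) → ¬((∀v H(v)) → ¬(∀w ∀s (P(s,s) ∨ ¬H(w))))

Eliminate → and ↔ using ¬ and ∨.
  ¬(∃u P(u,u)) ∨ ¬(¬(∀v H(v)) ∨ ¬(∀w ∀s (P(s,s) ∨ ¬H(w))))
Push ¬ through the quantifiers and connectives to reach negation normal form:
  (∀u ¬P(u,u)) ∨ (∀v H(v)) ∧ (∀w ∀s (P(s,s) ∨ ¬H(w)))
Pull the quantifiers to the front (each side's bound variable is not free in the other side):
  ∀u ∀v ∀w ∀s (¬P(u,u) ∨ H(v) ∧ (P(s,s) ∨ ¬H(w)))

∀u ∀v ∀w ∀s (¬P(u,u) ∨ H(v) ∧ (P(s,s) ∨ ¬H(w)))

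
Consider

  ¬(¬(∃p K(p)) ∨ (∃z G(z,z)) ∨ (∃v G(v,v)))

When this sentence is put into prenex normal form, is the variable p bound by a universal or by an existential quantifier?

Drive negations inward (¬∀x A ≡ ∃x ¬A, ¬∃x A ≡ ∀x ¬A, De Morgan for ∧/∨):
  (∃p K(p)) ∧ (∀z ¬G(z,z)) ∧ (∀v ¬G(v,v))
Finally move all quantifiers to the prefix:
  ∃p ∀z ∀v (K(p) ∧ ¬G(z,z) ∧ ¬G(v,v))
The quantifier ∃p sits under an even number of negations, so it remains existential.

existential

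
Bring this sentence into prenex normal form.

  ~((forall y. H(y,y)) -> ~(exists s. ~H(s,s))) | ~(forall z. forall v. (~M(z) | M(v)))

forall y. exists s. exists z. exists v. (H(y,y) & ~H(s,s) | M(z) & ~M(v))

Rewrite implications/biconditionals: A → B as ¬A ∨ B.
  ~(~(forall y. H(y,y)) | ~(exists s. ~H(s,s))) | ~(forall z. forall v. (~M(z) | M(v)))
Move each ¬ inward, flipping quantifiers it crosses:
  (forall y. H(y,y)) & (exists s. ~H(s,s)) | (exists z. exists v. (M(z) & ~M(v)))
All bound variables are already distinct, so no renaming is needed.
Extract every quantifier outward, since the variables are now distinct and don't occur free across branches:
  forall y. exists s. exists z. exists v. (H(y,y) & ~H(s,s) | M(z) & ~M(v))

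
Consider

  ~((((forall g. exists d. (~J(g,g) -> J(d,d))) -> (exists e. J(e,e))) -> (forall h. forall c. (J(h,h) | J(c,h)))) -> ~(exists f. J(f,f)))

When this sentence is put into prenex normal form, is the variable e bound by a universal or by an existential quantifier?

First replace A → B with ¬A ∨ B.
  ~(~(~(~(forall g. exists d. (~~J(g,g) | J(d,d))) | (exists e. J(e,e))) | (forall h. forall c. (J(h,h) | J(c,h)))) | ~(exists f. J(f,f)))
Push ¬ through the quantifiers and connectives to reach negation normal form:
  ((forall g. exists d. (J(g,g) | J(d,d))) & (forall e. ~J(e,e)) | (forall h. forall c. (J(h,h) | J(c,h)))) & (exists f. J(f,f))
Finally move all quantifiers to the prefix:
  forall g. exists d. forall e. forall h. forall c. exists f. (((J(g,g) | J(d,d)) & ~J(e,e) | J(h,h) | J(c,h)) & J(f,f))
The quantifier exists e sits under an odd number of negations (counting the antecedent side of each →), so it flips to forall e.

universal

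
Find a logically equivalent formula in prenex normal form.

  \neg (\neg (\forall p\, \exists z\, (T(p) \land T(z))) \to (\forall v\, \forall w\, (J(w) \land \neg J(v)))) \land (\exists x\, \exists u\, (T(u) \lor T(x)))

\exists p\, \forall z\, \exists v\, \exists w\, \exists x\, \exists u\, ((\neg T(p) \lor \neg T(z)) \land (\neg J(w) \lor J(v)) \land (T(u) \lor T(x)))

First replace A → B with ¬A ∨ B.
  \neg (\neg \neg (\forall p\, \exists z\, (T(p) \land T(z))) \lor (\forall v\, \forall w\, (J(w) \land \neg J(v)))) \land (\exists x\, \exists u\, (T(u) \lor T(x)))
Move each ¬ inward, flipping quantifiers it crosses:
  (\exists p\, \forall z\, (\neg T(p) \lor \neg T(z))) \land (\exists v\, \exists w\, (\neg J(w) \lor J(v))) \land (\exists x\, \exists u\, (T(u) \lor T(x)))
All bound variables are already distinct, so no renaming is needed.
Finally move all quantifiers to the prefix:
  \exists p\, \forall z\, \exists v\, \exists w\, \exists x\, \exists u\, ((\neg T(p) \lor \neg T(z)) \land (\neg J(w) \lor J(v)) \land (T(u) \lor T(x)))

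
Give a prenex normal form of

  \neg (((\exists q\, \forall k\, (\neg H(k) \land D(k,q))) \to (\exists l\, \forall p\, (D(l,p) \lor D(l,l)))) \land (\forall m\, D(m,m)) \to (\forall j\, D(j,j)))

\forall q\, \exists k\, \exists l\, \forall p\, \forall m\, \exists j\, ((H(k) \lor \neg D(k,q) \lor D(l,p) \lor D(l,l)) \land D(m,m) \land \neg D(j,j))

Rewrite implications/biconditionals: A → B as ¬A ∨ B.
  \neg (\neg ((\neg (\exists q\, \forall k\, (\neg H(k) \land D(k,q))) \lor (\exists l\, \forall p\, (D(l,p) \lor D(l,l)))) \land (\forall m\, D(m,m))) \lor (\forall j\, D(j,j)))
Move each ¬ inward, flipping quantifiers it crosses:
  ((\forall q\, \exists k\, (H(k) \lor \neg D(k,q))) \lor (\exists l\, \forall p\, (D(l,p) \lor D(l,l)))) \land (\forall m\, D(m,m)) \land (\exists j\, \neg D(j,j))
All bound variables are already distinct, so no renaming is needed.
Finally move all quantifiers to the prefix:
  \forall q\, \exists k\, \exists l\, \forall p\, \forall m\, \exists j\, ((H(k) \lor \neg D(k,q) \lor D(l,p) \lor D(l,l)) \land D(m,m) \land \neg D(j,j))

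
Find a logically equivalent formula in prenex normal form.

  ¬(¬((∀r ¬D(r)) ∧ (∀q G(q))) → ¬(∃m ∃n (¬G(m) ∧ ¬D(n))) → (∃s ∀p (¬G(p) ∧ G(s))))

Eliminate → and ↔ using ¬ and ∨.
  ¬(¬¬((∀r ¬D(r)) ∧ (∀q G(q))) ∨ ¬¬(∃m ∃n (¬G(m) ∧ ¬D(n))) ∨ (∃s ∀p (¬G(p) ∧ G(s))))
Drive negations inward (¬∀x A ≡ ∃x ¬A, ¬∃x A ≡ ∀x ¬A, De Morgan for ∧/∨):
  ((∃r D(r)) ∨ (∃q ¬G(q))) ∧ (∀m ∀n (G(m) ∨ D(n))) ∧ (∀s ∃p (G(p) ∨ ¬G(s)))
Extract every quantifier outward, since the variables are now distinct and don't occur free across branches:
  ∃r ∃q ∀m ∀n ∀s ∃p ((D(r) ∨ ¬G(q)) ∧ (G(m) ∨ D(n)) ∧ (G(p) ∨ ¬G(s)))

∃r ∃q ∀m ∀n ∀s ∃p ((D(r) ∨ ¬G(q)) ∧ (G(m) ∨ D(n)) ∧ (G(p) ∨ ¬G(s)))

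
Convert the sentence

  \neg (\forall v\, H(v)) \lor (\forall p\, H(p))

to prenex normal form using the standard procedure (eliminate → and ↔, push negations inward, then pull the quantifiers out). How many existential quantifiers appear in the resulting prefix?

1

Move each ¬ inward, flipping quantifiers it crosses:
  (\exists v\, \neg H(v)) \lor (\forall p\, H(p))
All bound variables are already distinct, so no renaming is needed.
Pull the quantifiers to the front (each side's bound variable is not free in the other side):
  \exists v\, \forall p\, (\neg H(v) \lor H(p))
The prefix is \exists v \forall p: 1 universal, 1 existential.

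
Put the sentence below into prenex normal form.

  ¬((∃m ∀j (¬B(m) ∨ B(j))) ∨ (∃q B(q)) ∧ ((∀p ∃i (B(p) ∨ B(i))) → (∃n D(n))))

∀m ∃j ∀q ∀p ∃i ∀n (B(m) ∧ ¬B(j) ∧ (¬B(q) ∨ (B(p) ∨ B(i)) ∧ ¬D(n)))

First replace A → B with ¬A ∨ B.
  ¬((∃m ∀j (¬B(m) ∨ B(j))) ∨ (∃q B(q)) ∧ (¬(∀p ∃i (B(p) ∨ B(i))) ∨ (∃n D(n))))
Drive negations inward (¬∀x A ≡ ∃x ¬A, ¬∃x A ≡ ∀x ¬A, De Morgan for ∧/∨):
  (∀m ∃j (B(m) ∧ ¬B(j))) ∧ ((∀q ¬B(q)) ∨ (∀p ∃i (B(p) ∨ B(i))) ∧ (∀n ¬D(n)))
Extract every quantifier outward, since the variables are now distinct and don't occur free across branches:
  ∀m ∃j ∀q ∀p ∃i ∀n (B(m) ∧ ¬B(j) ∧ (¬B(q) ∨ (B(p) ∨ B(i)) ∧ ¬D(n)))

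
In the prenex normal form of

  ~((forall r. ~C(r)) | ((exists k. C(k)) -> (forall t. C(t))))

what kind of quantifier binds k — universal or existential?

existential

Rewrite implications/biconditionals: A → B as ¬A ∨ B.
  ~((forall r. ~C(r)) | ~(exists k. C(k)) | (forall t. C(t)))
Move each ¬ inward, flipping quantifiers it crosses:
  (exists r. C(r)) & (exists k. C(k)) & (exists t. ~C(t))
All bound variables are already distinct, so no renaming is needed.
Finally move all quantifiers to the prefix:
  exists r. exists k. exists t. (C(r) & C(k) & ~C(t))
The quantifier exists k sits under an even number of negations (counting the antecedent side of each →), so it remains existential.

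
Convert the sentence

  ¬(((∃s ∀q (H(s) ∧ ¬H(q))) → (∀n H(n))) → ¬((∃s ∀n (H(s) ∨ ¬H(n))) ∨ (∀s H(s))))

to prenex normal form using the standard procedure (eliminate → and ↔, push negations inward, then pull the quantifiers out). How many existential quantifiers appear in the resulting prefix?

Rewrite implications/biconditionals: A → B as ¬A ∨ B.
  ¬(¬(¬(∃s ∀q (H(s) ∧ ¬H(q))) ∨ (∀n H(n))) ∨ ¬((∃s ∀n (H(s) ∨ ¬H(n))) ∨ (∀s H(s))))
Push ¬ through the quantifiers and connectives to reach negation normal form:
  ((∀s ∃q (¬H(s) ∨ H(q))) ∨ (∀n H(n))) ∧ ((∃s ∀n (H(s) ∨ ¬H(n))) ∨ (∀s H(s)))
Give each quantifier a distinct variable: s↦x, n↦y1, s↦v1.
  ((∀s ∃q (¬H(s) ∨ H(q))) ∨ (∀n H(n))) ∧ ((∃x ∀y1 (H(x) ∨ ¬H(y1))) ∨ (∀v1 H(v1)))
Extract every quantifier outward, since the variables are now distinct and don't occur free across branches:
  ∀s ∃q ∀n ∃x ∀y1 ∀v1 ((¬H(s) ∨ H(q) ∨ H(n)) ∧ (H(x) ∨ ¬H(y1) ∨ H(v1)))
The prefix is ∀s ∃q ∀n ∃x ∀y1 ∀v1: 4 universal, 2 existential.

2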